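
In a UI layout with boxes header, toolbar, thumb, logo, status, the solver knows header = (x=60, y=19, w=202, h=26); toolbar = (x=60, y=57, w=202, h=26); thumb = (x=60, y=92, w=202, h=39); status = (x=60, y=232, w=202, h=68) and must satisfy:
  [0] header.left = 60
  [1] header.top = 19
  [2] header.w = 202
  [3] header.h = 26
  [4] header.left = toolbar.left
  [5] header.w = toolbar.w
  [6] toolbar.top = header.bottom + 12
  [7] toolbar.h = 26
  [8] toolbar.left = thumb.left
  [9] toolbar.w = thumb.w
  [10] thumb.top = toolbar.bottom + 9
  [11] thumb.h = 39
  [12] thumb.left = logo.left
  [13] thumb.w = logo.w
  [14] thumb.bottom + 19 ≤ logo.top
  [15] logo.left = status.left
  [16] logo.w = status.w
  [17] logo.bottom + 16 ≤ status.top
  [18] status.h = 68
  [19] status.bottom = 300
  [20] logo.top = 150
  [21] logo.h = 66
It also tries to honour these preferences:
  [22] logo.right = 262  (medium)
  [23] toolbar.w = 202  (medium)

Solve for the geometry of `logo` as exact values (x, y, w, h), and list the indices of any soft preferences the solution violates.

1. logo.x = 60  [thumb.left = logo.left]
2. logo.w = 202  [thumb.w = logo.w]
3. logo.y = 150  [logo.top = 150]
4. logo.h = 66  [logo.h = 66]

logo = (x=60, y=150, w=202, h=66)
violated soft preferences: none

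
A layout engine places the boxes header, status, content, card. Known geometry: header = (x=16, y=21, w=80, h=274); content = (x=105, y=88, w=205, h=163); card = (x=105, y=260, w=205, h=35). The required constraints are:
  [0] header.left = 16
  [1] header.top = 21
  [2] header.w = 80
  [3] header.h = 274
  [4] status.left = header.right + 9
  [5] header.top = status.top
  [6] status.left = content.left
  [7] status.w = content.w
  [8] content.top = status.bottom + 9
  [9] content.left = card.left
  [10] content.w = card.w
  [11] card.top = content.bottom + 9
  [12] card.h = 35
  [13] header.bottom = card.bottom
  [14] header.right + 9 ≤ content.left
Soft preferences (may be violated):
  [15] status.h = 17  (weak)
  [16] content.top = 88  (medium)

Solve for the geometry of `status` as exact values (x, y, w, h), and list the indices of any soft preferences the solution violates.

1. status.x = 105  [status.left = header.right + 9]
2. status.y = 21  [header.top = status.top]
3. status.w = 205  [status.w = content.w]
4. status.h = 58  [content.top = status.bottom + 9]

status = (x=105, y=21, w=205, h=58)
violated soft preferences: 15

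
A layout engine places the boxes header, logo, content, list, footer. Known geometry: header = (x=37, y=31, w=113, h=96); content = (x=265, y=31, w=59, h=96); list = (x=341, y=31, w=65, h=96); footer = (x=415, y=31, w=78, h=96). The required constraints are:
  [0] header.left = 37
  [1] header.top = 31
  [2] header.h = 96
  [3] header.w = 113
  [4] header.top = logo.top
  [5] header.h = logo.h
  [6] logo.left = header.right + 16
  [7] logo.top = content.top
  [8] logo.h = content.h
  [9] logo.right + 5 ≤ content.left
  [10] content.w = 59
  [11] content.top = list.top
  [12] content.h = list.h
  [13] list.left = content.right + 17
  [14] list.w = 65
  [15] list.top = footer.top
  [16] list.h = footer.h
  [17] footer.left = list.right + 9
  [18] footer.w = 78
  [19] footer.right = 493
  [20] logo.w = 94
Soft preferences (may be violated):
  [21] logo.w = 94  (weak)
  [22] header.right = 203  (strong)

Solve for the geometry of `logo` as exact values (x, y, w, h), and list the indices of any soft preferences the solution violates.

1. logo.y = 31  [header.top = logo.top]
2. logo.h = 96  [header.h = logo.h]
3. logo.x = 166  [logo.left = header.right + 16]
4. logo.w = 94  [logo.w = 94]

logo = (x=166, y=31, w=94, h=96)
violated soft preferences: 22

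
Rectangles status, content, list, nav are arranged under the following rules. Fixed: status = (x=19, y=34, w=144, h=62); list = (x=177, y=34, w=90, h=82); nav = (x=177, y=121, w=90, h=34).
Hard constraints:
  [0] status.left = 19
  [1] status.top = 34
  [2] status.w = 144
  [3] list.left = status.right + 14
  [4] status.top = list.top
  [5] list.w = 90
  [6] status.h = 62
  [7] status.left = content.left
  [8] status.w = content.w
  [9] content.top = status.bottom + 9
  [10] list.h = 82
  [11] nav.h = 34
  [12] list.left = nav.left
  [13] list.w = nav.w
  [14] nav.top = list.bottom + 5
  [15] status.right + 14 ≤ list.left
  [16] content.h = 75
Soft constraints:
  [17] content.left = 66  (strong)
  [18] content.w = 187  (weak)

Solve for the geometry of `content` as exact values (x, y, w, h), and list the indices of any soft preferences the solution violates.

1. content.x = 19  [status.left = content.left]
2. content.w = 144  [status.w = content.w]
3. content.y = 105  [content.top = status.bottom + 9]
4. content.h = 75  [content.h = 75]

content = (x=19, y=105, w=144, h=75)
violated soft preferences: 17, 18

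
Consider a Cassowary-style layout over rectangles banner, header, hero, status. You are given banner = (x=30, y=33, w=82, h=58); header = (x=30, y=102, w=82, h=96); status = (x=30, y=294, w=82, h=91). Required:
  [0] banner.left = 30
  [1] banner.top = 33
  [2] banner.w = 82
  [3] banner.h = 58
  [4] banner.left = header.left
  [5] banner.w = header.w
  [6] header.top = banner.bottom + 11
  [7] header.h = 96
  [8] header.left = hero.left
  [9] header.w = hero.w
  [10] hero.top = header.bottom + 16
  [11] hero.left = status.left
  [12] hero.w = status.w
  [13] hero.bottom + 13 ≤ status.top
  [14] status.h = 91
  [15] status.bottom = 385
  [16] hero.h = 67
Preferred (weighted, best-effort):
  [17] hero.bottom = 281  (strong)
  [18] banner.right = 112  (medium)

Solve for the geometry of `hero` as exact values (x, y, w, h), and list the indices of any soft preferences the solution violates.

hero = (x=30, y=214, w=82, h=67)
violated soft preferences: none

1. hero.x = 30  [header.left = hero.left]
2. hero.w = 82  [header.w = hero.w]
3. hero.y = 214  [hero.top = header.bottom + 16]
4. hero.h = 67  [hero.h = 67]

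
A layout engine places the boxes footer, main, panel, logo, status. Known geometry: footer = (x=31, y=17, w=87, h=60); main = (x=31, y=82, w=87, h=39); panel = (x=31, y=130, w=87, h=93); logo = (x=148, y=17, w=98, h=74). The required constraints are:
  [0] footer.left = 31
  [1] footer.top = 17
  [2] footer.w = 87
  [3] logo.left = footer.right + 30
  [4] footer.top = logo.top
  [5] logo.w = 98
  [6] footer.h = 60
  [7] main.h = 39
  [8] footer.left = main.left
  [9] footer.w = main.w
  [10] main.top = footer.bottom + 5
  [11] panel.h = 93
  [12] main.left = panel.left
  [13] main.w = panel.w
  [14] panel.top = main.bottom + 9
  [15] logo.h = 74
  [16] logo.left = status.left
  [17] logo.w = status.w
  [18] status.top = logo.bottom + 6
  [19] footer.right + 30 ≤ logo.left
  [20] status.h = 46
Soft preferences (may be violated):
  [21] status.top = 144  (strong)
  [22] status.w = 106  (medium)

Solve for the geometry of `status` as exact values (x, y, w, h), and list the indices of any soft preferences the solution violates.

1. status.x = 148  [logo.left = status.left]
2. status.w = 98  [logo.w = status.w]
3. status.y = 97  [status.top = logo.bottom + 6]
4. status.h = 46  [status.h = 46]

status = (x=148, y=97, w=98, h=46)
violated soft preferences: 21, 22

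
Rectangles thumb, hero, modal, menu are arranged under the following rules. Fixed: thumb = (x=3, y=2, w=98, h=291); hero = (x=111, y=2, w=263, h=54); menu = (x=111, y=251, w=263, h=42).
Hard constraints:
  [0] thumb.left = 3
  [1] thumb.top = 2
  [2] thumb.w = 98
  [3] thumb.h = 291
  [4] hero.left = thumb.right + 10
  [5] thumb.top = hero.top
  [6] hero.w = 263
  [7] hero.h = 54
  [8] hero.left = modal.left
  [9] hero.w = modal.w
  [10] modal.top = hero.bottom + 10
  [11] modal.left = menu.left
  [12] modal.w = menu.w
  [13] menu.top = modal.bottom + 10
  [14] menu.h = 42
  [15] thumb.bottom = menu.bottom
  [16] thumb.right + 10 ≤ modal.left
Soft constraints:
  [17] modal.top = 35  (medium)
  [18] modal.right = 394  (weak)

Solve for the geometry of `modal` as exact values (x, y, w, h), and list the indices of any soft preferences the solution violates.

modal = (x=111, y=66, w=263, h=175)
violated soft preferences: 17, 18

1. modal.x = 111  [hero.left = modal.left]
2. modal.w = 263  [hero.w = modal.w]
3. modal.y = 66  [modal.top = hero.bottom + 10]
4. modal.h = 175  [menu.top = modal.bottom + 10]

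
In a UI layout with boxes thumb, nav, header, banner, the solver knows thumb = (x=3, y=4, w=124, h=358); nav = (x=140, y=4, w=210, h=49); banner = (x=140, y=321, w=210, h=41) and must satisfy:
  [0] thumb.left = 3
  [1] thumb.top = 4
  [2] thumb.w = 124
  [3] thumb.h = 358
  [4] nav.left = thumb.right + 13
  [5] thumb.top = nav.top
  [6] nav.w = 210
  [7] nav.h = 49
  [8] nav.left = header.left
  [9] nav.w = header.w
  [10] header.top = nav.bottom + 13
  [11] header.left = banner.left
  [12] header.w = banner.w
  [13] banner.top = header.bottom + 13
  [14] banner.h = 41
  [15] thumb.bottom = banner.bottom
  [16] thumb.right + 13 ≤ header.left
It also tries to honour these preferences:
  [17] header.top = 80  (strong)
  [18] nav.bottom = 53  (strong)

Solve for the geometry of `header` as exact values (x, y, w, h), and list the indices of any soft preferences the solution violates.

1. header.x = 140  [nav.left = header.left]
2. header.w = 210  [nav.w = header.w]
3. header.y = 66  [header.top = nav.bottom + 13]
4. header.h = 242  [banner.top = header.bottom + 13]

header = (x=140, y=66, w=210, h=242)
violated soft preferences: 17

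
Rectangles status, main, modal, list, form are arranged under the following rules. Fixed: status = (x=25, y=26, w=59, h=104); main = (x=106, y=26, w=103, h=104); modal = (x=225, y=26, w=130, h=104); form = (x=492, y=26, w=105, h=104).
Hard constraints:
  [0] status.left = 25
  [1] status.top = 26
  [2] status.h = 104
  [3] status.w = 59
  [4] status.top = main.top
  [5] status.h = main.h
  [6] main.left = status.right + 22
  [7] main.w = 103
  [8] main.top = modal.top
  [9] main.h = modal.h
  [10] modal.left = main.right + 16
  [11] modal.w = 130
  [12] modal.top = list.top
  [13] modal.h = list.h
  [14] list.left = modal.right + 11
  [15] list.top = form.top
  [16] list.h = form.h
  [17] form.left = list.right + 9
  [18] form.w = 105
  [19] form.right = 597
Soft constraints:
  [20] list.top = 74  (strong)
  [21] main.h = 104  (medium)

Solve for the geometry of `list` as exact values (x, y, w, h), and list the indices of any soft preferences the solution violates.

list = (x=366, y=26, w=117, h=104)
violated soft preferences: 20

1. list.y = 26  [modal.top = list.top]
2. list.h = 104  [modal.h = list.h]
3. list.x = 366  [list.left = modal.right + 11]
4. list.w = 117  [form.left = list.right + 9]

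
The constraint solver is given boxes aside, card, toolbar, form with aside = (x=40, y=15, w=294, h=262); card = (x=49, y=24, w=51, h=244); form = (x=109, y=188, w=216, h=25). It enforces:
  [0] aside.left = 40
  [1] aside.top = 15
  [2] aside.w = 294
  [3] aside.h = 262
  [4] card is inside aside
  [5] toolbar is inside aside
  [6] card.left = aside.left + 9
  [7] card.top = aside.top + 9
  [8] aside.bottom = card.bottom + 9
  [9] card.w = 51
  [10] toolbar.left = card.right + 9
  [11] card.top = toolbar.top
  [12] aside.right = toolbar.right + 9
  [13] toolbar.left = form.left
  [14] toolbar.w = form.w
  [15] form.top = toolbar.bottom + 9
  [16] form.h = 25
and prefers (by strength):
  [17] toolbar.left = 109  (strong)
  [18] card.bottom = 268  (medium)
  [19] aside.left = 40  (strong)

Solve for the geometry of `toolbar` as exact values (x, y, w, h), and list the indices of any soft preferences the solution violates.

toolbar = (x=109, y=24, w=216, h=155)
violated soft preferences: none

1. toolbar.x = 109  [toolbar.left = card.right + 9]
2. toolbar.y = 24  [card.top = toolbar.top]
3. toolbar.w = 216  [aside.right = toolbar.right + 9]
4. toolbar.h = 155  [form.top = toolbar.bottom + 9]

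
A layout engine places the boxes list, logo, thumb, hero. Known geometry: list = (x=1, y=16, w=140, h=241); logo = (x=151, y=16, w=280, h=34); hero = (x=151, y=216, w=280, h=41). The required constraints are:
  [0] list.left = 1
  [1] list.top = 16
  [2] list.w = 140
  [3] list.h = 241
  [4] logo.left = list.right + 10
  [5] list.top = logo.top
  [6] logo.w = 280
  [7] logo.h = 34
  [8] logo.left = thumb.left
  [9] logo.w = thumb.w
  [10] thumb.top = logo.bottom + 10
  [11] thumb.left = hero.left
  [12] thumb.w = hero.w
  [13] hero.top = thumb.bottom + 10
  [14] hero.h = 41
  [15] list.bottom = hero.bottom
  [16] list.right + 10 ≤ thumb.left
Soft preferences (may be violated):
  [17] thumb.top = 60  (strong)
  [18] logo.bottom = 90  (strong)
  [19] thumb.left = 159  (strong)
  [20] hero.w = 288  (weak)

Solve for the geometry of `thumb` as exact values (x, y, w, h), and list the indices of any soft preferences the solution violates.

1. thumb.x = 151  [logo.left = thumb.left]
2. thumb.w = 280  [logo.w = thumb.w]
3. thumb.y = 60  [thumb.top = logo.bottom + 10]
4. thumb.h = 146  [hero.top = thumb.bottom + 10]

thumb = (x=151, y=60, w=280, h=146)
violated soft preferences: 18, 19, 20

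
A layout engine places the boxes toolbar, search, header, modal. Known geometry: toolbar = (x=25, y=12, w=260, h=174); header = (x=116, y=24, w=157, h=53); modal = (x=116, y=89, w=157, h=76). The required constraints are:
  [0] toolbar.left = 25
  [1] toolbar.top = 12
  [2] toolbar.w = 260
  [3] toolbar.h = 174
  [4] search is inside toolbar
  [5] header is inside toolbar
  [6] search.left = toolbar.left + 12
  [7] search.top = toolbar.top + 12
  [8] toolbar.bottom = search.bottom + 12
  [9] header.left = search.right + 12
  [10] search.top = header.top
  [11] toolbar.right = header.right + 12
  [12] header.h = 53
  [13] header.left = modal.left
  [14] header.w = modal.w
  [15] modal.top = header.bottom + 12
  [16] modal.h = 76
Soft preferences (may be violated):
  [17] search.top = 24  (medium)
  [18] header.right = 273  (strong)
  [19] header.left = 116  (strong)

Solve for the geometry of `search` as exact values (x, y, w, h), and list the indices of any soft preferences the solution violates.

1. search.x = 37  [search.left = toolbar.left + 12]
2. search.y = 24  [search.top = toolbar.top + 12]
3. search.h = 150  [toolbar.bottom = search.bottom + 12]
4. search.w = 67  [header.left = search.right + 12]

search = (x=37, y=24, w=67, h=150)
violated soft preferences: none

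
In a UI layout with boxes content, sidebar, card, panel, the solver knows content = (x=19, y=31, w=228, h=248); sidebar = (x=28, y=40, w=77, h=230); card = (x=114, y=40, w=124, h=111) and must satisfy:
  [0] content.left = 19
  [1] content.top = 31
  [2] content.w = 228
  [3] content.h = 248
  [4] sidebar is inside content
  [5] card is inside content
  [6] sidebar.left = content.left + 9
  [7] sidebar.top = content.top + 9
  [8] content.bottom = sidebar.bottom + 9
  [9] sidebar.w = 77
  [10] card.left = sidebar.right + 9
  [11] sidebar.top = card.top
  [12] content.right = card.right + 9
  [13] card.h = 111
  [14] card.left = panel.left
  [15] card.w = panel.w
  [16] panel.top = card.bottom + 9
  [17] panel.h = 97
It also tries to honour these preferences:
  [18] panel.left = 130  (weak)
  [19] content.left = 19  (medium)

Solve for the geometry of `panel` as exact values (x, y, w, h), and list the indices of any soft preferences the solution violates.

1. panel.x = 114  [card.left = panel.left]
2. panel.w = 124  [card.w = panel.w]
3. panel.y = 160  [panel.top = card.bottom + 9]
4. panel.h = 97  [panel.h = 97]

panel = (x=114, y=160, w=124, h=97)
violated soft preferences: 18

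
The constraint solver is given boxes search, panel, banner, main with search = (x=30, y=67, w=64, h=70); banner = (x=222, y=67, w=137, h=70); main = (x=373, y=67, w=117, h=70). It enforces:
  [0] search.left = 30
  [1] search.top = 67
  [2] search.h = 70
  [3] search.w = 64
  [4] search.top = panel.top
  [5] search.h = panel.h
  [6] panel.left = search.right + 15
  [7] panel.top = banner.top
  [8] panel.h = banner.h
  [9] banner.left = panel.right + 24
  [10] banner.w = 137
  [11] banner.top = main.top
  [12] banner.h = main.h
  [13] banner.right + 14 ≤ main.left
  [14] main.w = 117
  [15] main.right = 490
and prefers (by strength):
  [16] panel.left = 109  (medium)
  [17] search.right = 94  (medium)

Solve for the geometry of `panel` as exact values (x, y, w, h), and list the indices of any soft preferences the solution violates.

panel = (x=109, y=67, w=89, h=70)
violated soft preferences: none

1. panel.y = 67  [search.top = panel.top]
2. panel.h = 70  [search.h = panel.h]
3. panel.x = 109  [panel.left = search.right + 15]
4. panel.w = 89  [banner.left = panel.right + 24]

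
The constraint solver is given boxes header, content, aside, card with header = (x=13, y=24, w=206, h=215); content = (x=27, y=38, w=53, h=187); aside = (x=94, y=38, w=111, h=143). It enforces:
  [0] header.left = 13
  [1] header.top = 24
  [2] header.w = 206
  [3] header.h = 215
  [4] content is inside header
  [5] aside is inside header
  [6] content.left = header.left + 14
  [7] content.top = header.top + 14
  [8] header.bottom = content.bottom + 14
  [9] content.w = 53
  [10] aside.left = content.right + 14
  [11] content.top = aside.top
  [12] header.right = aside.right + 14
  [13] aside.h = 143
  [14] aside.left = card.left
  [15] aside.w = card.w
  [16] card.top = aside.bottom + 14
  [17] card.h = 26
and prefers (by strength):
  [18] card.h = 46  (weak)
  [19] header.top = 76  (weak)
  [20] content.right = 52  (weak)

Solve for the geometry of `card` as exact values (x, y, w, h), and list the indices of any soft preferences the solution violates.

card = (x=94, y=195, w=111, h=26)
violated soft preferences: 18, 19, 20

1. card.x = 94  [aside.left = card.left]
2. card.w = 111  [aside.w = card.w]
3. card.y = 195  [card.top = aside.bottom + 14]
4. card.h = 26  [card.h = 26]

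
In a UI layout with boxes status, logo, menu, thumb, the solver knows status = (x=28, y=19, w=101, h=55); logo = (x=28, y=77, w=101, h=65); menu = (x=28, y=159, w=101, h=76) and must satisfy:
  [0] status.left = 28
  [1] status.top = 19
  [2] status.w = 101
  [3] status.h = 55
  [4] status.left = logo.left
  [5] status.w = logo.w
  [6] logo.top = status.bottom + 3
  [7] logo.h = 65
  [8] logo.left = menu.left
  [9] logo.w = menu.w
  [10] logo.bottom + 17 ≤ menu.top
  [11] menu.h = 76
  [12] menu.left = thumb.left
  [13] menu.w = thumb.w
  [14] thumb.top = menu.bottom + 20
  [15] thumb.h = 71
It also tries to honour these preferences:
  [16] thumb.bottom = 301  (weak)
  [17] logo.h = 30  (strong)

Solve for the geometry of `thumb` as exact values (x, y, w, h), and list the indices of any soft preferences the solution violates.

1. thumb.x = 28  [menu.left = thumb.left]
2. thumb.w = 101  [menu.w = thumb.w]
3. thumb.y = 255  [thumb.top = menu.bottom + 20]
4. thumb.h = 71  [thumb.h = 71]

thumb = (x=28, y=255, w=101, h=71)
violated soft preferences: 16, 17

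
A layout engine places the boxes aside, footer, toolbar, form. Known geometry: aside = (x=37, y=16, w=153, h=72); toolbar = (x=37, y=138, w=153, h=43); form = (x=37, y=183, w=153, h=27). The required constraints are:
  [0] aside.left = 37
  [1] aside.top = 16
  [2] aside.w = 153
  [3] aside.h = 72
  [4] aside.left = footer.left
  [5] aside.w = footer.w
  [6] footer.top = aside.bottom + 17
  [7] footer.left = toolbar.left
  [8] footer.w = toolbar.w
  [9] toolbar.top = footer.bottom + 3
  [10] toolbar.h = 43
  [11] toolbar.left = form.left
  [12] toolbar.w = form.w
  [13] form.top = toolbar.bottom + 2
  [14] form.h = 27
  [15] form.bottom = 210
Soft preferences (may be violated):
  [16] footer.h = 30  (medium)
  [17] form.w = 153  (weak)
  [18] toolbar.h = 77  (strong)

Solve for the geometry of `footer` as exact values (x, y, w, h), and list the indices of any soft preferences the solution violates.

footer = (x=37, y=105, w=153, h=30)
violated soft preferences: 18

1. footer.x = 37  [aside.left = footer.left]
2. footer.w = 153  [aside.w = footer.w]
3. footer.y = 105  [footer.top = aside.bottom + 17]
4. footer.h = 30  [toolbar.top = footer.bottom + 3]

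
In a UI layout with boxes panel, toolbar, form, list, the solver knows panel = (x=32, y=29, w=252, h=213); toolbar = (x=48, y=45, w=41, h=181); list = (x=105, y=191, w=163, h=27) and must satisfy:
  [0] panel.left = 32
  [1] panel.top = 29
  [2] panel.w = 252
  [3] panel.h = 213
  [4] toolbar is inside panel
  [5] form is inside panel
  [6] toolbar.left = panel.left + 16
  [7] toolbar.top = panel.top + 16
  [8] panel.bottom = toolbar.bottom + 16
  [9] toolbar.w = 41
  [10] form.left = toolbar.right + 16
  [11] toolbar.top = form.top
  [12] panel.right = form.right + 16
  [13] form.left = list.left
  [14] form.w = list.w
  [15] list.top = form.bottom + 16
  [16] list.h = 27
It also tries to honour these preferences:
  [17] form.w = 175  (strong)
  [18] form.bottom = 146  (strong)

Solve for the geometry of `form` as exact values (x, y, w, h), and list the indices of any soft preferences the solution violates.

form = (x=105, y=45, w=163, h=130)
violated soft preferences: 17, 18

1. form.x = 105  [form.left = toolbar.right + 16]
2. form.y = 45  [toolbar.top = form.top]
3. form.w = 163  [panel.right = form.right + 16]
4. form.h = 130  [list.top = form.bottom + 16]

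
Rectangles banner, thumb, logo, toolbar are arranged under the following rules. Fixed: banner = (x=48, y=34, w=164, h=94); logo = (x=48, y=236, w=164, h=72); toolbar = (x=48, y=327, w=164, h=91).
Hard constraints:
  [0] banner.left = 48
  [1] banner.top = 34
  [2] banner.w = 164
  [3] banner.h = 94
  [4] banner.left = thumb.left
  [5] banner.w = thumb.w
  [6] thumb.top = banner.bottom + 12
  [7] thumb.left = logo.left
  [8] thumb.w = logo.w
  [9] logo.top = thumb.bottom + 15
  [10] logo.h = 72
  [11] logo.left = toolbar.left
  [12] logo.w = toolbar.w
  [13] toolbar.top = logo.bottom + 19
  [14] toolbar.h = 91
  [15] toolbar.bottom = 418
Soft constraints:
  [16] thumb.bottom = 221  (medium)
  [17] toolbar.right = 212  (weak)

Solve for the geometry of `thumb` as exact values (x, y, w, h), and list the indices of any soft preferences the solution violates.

1. thumb.x = 48  [banner.left = thumb.left]
2. thumb.w = 164  [banner.w = thumb.w]
3. thumb.y = 140  [thumb.top = banner.bottom + 12]
4. thumb.h = 81  [logo.top = thumb.bottom + 15]

thumb = (x=48, y=140, w=164, h=81)
violated soft preferences: none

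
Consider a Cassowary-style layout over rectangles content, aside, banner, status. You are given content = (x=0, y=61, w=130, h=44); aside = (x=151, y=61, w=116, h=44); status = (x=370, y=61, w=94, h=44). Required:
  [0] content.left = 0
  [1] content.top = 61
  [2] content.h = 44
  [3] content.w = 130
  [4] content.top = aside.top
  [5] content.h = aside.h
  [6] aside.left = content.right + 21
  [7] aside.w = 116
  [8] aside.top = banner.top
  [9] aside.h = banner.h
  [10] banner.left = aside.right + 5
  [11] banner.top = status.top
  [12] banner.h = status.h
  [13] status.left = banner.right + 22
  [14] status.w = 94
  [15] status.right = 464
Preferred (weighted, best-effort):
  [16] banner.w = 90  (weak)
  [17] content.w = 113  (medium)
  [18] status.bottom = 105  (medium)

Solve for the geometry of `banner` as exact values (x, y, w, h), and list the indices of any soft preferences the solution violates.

banner = (x=272, y=61, w=76, h=44)
violated soft preferences: 16, 17

1. banner.y = 61  [aside.top = banner.top]
2. banner.h = 44  [aside.h = banner.h]
3. banner.x = 272  [banner.left = aside.right + 5]
4. banner.w = 76  [status.left = banner.right + 22]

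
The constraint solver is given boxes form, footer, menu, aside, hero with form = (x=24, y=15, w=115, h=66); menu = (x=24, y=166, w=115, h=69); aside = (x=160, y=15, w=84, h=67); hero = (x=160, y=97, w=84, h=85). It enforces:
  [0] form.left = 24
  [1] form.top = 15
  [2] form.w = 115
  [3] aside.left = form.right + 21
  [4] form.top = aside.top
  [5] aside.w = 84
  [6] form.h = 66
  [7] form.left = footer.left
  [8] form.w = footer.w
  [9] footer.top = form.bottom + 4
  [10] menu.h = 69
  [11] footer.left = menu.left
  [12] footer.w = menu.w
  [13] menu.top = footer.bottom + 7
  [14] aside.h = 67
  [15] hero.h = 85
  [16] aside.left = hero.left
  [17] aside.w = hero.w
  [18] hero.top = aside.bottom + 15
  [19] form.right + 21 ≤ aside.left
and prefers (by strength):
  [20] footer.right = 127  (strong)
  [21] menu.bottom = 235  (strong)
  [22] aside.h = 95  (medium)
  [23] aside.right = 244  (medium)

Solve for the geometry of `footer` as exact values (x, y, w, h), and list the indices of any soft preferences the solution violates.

1. footer.x = 24  [form.left = footer.left]
2. footer.w = 115  [form.w = footer.w]
3. footer.y = 85  [footer.top = form.bottom + 4]
4. footer.h = 74  [menu.top = footer.bottom + 7]

footer = (x=24, y=85, w=115, h=74)
violated soft preferences: 20, 22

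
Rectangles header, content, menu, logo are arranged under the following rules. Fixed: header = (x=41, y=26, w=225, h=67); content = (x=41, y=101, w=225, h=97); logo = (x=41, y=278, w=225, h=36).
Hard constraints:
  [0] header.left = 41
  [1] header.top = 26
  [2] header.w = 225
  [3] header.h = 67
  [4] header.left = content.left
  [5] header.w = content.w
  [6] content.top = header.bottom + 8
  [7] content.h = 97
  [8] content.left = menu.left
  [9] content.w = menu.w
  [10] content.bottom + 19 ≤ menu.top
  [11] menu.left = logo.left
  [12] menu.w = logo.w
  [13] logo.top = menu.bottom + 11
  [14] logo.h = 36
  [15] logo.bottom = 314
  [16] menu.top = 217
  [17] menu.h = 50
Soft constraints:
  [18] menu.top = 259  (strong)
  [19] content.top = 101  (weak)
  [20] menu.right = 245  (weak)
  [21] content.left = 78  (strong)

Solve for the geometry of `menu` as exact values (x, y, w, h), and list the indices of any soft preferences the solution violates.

menu = (x=41, y=217, w=225, h=50)
violated soft preferences: 18, 20, 21

1. menu.x = 41  [content.left = menu.left]
2. menu.w = 225  [content.w = menu.w]
3. menu.y = 217  [menu.top = 217]
4. menu.h = 50  [menu.h = 50]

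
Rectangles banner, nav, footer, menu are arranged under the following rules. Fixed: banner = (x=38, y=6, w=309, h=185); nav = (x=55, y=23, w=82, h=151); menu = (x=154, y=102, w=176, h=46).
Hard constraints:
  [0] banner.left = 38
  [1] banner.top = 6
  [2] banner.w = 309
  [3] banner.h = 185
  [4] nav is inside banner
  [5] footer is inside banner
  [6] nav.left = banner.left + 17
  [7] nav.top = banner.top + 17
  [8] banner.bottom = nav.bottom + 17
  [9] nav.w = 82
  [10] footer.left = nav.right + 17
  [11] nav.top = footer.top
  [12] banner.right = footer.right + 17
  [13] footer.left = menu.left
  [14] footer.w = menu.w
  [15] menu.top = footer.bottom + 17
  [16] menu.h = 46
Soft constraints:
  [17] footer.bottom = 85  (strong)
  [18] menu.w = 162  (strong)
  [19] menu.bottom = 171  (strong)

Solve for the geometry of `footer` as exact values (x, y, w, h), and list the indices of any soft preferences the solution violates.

1. footer.x = 154  [footer.left = nav.right + 17]
2. footer.y = 23  [nav.top = footer.top]
3. footer.w = 176  [banner.right = footer.right + 17]
4. footer.h = 62  [menu.top = footer.bottom + 17]

footer = (x=154, y=23, w=176, h=62)
violated soft preferences: 18, 19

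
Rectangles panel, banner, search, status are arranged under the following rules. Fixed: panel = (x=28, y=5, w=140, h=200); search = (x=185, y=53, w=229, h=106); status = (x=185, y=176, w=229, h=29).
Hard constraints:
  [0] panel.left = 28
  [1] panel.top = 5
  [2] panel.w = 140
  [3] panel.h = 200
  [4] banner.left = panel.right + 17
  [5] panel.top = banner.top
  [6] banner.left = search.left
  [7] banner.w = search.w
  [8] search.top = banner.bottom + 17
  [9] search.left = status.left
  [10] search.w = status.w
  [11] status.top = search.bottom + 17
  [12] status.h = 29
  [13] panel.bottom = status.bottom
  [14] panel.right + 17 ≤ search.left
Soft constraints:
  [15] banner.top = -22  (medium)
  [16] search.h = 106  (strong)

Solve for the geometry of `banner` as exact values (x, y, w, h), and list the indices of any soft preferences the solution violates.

banner = (x=185, y=5, w=229, h=31)
violated soft preferences: 15

1. banner.x = 185  [banner.left = panel.right + 17]
2. banner.y = 5  [panel.top = banner.top]
3. banner.w = 229  [banner.w = search.w]
4. banner.h = 31  [search.top = banner.bottom + 17]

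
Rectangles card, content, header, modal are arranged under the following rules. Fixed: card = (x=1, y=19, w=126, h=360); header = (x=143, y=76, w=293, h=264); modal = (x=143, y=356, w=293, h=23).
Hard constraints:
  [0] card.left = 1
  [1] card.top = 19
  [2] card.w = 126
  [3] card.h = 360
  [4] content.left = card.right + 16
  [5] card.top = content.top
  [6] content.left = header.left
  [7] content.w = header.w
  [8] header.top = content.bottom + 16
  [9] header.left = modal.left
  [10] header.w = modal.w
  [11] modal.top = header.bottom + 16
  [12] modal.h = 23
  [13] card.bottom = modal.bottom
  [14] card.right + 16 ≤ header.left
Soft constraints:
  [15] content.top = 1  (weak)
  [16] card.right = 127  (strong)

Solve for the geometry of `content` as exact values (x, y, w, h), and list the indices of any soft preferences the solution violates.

1. content.x = 143  [content.left = card.right + 16]
2. content.y = 19  [card.top = content.top]
3. content.w = 293  [content.w = header.w]
4. content.h = 41  [header.top = content.bottom + 16]

content = (x=143, y=19, w=293, h=41)
violated soft preferences: 15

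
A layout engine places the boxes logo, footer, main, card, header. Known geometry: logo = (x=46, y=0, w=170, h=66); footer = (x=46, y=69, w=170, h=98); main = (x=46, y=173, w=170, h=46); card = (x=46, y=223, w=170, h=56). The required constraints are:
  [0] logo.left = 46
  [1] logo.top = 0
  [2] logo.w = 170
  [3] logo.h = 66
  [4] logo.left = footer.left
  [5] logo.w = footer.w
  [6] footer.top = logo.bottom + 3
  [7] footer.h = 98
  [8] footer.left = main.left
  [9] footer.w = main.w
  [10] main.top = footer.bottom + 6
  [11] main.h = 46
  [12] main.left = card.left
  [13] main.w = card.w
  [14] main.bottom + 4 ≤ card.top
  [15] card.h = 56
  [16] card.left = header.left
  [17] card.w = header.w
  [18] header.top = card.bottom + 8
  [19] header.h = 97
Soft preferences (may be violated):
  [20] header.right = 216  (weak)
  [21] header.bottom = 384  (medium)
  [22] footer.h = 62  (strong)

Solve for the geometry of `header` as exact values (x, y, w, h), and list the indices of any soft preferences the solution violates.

1. header.x = 46  [card.left = header.left]
2. header.w = 170  [card.w = header.w]
3. header.y = 287  [header.top = card.bottom + 8]
4. header.h = 97  [header.h = 97]

header = (x=46, y=287, w=170, h=97)
violated soft preferences: 22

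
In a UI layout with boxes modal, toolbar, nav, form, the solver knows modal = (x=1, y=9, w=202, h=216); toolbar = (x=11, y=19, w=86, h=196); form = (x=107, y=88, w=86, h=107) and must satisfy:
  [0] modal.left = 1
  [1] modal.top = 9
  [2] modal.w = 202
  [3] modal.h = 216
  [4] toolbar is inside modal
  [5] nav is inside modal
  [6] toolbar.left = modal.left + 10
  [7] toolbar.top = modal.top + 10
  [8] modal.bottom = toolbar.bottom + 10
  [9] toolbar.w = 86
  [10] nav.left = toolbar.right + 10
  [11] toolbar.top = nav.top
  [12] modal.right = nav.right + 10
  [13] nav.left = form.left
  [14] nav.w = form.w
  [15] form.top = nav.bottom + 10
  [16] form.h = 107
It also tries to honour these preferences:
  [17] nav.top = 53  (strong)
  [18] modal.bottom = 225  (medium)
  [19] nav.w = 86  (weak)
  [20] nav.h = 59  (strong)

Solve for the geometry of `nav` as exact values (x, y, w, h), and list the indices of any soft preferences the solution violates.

nav = (x=107, y=19, w=86, h=59)
violated soft preferences: 17

1. nav.x = 107  [nav.left = toolbar.right + 10]
2. nav.y = 19  [toolbar.top = nav.top]
3. nav.w = 86  [modal.right = nav.right + 10]
4. nav.h = 59  [form.top = nav.bottom + 10]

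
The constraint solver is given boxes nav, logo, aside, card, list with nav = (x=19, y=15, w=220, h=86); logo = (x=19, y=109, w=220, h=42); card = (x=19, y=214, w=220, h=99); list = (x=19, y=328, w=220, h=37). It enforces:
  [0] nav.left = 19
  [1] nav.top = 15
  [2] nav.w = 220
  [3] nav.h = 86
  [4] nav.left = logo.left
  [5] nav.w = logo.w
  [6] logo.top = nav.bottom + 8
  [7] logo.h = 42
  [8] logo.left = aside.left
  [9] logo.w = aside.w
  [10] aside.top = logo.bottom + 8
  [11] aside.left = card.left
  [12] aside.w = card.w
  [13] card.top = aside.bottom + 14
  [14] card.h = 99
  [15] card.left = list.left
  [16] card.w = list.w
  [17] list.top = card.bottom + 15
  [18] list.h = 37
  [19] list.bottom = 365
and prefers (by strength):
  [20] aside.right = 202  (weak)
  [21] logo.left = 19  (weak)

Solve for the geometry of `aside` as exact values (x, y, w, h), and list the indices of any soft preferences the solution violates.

1. aside.x = 19  [logo.left = aside.left]
2. aside.w = 220  [logo.w = aside.w]
3. aside.y = 159  [aside.top = logo.bottom + 8]
4. aside.h = 41  [card.top = aside.bottom + 14]

aside = (x=19, y=159, w=220, h=41)
violated soft preferences: 20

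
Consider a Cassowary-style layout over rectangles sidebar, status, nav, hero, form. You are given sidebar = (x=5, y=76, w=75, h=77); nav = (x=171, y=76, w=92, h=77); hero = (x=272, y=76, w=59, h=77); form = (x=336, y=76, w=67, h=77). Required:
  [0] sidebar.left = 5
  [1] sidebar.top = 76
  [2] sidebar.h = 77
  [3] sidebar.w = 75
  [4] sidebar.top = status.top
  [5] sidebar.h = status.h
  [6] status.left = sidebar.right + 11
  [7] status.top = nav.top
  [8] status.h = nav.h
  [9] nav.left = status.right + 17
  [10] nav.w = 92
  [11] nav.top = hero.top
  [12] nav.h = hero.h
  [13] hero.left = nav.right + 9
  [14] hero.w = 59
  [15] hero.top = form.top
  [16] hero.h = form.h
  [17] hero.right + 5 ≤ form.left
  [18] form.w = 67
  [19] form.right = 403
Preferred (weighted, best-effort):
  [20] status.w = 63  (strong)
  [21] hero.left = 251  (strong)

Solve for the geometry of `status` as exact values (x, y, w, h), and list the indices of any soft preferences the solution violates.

status = (x=91, y=76, w=63, h=77)
violated soft preferences: 21

1. status.y = 76  [sidebar.top = status.top]
2. status.h = 77  [sidebar.h = status.h]
3. status.x = 91  [status.left = sidebar.right + 11]
4. status.w = 63  [nav.left = status.right + 17]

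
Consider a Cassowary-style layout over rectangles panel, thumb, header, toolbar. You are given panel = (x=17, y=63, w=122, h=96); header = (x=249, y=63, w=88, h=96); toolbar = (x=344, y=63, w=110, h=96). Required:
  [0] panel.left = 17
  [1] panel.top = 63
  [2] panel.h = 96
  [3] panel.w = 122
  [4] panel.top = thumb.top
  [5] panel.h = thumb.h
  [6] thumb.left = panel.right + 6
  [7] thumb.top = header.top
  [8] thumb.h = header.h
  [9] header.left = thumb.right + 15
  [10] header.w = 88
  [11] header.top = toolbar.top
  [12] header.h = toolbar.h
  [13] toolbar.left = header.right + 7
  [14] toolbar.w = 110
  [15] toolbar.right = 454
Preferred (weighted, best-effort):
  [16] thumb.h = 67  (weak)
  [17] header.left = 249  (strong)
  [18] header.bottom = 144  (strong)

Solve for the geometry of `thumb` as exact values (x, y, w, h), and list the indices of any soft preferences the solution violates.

thumb = (x=145, y=63, w=89, h=96)
violated soft preferences: 16, 18

1. thumb.y = 63  [panel.top = thumb.top]
2. thumb.h = 96  [panel.h = thumb.h]
3. thumb.x = 145  [thumb.left = panel.right + 6]
4. thumb.w = 89  [header.left = thumb.right + 15]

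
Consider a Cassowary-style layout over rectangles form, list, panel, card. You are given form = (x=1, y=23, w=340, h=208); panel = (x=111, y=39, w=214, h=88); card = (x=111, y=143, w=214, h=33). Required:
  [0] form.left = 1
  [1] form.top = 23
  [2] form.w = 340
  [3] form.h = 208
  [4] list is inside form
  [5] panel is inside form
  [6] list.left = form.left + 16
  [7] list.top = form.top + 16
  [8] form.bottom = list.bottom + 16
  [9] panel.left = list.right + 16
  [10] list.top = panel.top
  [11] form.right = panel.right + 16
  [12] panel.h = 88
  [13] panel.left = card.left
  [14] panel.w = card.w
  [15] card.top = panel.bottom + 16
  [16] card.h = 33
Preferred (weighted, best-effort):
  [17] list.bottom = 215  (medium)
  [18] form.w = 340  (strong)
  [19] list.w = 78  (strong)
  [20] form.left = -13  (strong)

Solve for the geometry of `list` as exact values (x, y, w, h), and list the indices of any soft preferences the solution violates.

list = (x=17, y=39, w=78, h=176)
violated soft preferences: 20

1. list.x = 17  [list.left = form.left + 16]
2. list.y = 39  [list.top = form.top + 16]
3. list.h = 176  [form.bottom = list.bottom + 16]
4. list.w = 78  [panel.left = list.right + 16]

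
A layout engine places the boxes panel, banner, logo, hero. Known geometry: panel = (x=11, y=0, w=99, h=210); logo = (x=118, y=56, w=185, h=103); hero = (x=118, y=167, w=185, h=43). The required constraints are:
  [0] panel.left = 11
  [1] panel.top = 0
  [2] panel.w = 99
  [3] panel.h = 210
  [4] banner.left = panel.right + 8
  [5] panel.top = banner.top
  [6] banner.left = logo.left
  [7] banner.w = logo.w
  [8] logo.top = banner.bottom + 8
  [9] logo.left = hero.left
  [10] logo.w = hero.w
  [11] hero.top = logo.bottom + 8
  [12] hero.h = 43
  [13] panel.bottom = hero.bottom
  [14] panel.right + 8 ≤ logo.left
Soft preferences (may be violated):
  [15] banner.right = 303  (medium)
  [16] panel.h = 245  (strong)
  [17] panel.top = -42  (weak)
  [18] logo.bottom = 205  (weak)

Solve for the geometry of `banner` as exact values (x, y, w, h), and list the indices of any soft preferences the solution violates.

1. banner.x = 118  [banner.left = panel.right + 8]
2. banner.y = 0  [panel.top = banner.top]
3. banner.w = 185  [banner.w = logo.w]
4. banner.h = 48  [logo.top = banner.bottom + 8]

banner = (x=118, y=0, w=185, h=48)
violated soft preferences: 16, 17, 18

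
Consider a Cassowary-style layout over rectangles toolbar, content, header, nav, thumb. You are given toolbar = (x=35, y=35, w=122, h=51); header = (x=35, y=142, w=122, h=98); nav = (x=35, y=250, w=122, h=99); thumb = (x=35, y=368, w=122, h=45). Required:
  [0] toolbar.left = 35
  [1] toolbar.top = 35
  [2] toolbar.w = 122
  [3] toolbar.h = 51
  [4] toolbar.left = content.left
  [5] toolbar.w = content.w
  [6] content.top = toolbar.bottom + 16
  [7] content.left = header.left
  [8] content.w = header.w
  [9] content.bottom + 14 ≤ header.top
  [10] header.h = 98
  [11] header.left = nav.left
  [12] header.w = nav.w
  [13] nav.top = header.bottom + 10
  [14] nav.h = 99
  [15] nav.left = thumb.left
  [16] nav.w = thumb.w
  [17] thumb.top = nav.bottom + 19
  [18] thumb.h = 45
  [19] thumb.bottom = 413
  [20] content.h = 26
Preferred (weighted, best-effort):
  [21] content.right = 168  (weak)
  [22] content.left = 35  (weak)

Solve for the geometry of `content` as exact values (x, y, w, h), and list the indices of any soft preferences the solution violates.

1. content.x = 35  [toolbar.left = content.left]
2. content.w = 122  [toolbar.w = content.w]
3. content.y = 102  [content.top = toolbar.bottom + 16]
4. content.h = 26  [content.h = 26]

content = (x=35, y=102, w=122, h=26)
violated soft preferences: 21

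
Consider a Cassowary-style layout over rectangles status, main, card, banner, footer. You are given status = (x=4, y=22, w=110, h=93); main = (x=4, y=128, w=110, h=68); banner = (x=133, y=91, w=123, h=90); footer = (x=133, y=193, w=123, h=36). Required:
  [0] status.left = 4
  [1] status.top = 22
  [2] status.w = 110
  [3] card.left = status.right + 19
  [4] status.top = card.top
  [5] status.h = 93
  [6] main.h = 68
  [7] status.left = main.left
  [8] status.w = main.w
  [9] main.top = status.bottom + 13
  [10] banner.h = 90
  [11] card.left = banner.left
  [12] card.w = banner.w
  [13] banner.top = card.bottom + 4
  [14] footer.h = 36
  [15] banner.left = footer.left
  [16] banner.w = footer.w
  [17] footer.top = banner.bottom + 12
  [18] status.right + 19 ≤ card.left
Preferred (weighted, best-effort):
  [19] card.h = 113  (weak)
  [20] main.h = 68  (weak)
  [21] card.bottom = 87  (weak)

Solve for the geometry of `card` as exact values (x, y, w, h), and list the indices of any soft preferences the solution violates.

1. card.x = 133  [card.left = status.right + 19]
2. card.y = 22  [status.top = card.top]
3. card.w = 123  [card.w = banner.w]
4. card.h = 65  [banner.top = card.bottom + 4]

card = (x=133, y=22, w=123, h=65)
violated soft preferences: 19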